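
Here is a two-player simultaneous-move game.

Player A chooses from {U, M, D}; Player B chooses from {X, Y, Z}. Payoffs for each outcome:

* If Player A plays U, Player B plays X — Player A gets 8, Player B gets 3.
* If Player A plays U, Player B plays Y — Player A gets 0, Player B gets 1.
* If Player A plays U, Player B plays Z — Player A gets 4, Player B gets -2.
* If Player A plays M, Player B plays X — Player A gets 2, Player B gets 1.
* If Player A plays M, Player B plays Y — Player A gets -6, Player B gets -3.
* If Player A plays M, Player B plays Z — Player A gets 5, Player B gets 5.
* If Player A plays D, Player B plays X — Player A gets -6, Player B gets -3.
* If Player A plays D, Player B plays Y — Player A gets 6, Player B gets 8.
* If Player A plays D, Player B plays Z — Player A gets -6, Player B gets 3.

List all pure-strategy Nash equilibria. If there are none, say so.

The pure Nash equilibria are (U, X); (M, Z); (D, Y).

(U, X): Player A gets 8, best alternative 2; Player B gets 3, best alternative 1. No profitable deviation — NE.
(U, Y): Player A can switch to D (0 → 6). Not NE.
(U, Z): Player A can switch to M (4 → 5). Not NE.
(M, X): Player A can switch to U (2 → 8). Not NE.
(M, Y): Player A can switch to U (-6 → 0). Not NE.
(M, Z): Player A gets 5, best alternative 4; Player B gets 5, best alternative 1. No profitable deviation — NE.
(D, X): Player A can switch to U (-6 → 8). Not NE.
(D, Y): Player A gets 6, best alternative 0; Player B gets 8, best alternative 3. No profitable deviation — NE.
(D, Z): Player A can switch to U (-6 → 4). Not NE.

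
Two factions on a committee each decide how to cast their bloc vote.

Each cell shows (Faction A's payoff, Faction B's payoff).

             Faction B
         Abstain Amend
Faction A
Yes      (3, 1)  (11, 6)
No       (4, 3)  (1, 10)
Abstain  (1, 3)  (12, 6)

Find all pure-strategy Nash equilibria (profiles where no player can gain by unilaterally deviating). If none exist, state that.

Faction A against Abstain: payoffs 3, 4, 1 → best response No.
Faction A against Amend: payoffs 11, 1, 12 → best response Abstain.
Faction B against Yes: payoffs 1, 6 → best response Amend.
Faction B against No: payoffs 3, 10 → best response Amend.
Faction B against Abstain: payoffs 3, 6 → best response Amend.
Mutual best responses: (Abstain, Amend).

The unique pure-strategy Nash equilibrium is (Abstain, Amend).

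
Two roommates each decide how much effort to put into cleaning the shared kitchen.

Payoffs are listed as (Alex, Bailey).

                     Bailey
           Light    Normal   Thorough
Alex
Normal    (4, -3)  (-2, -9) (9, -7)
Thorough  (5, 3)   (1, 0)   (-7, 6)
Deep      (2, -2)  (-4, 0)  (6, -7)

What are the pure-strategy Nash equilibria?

There is no pure-strategy Nash equilibrium.

Check each profile: it is a Nash equilibrium iff no player can strictly gain by switching unilaterally.
(Normal, Light): Alex can switch to Thorough (4 → 5). Not NE.
(Normal, Normal): Alex can switch to Thorough (-2 → 1). Not NE.
(Normal, Thorough): Bailey can switch to Light (-7 → -3). Not NE.
(Thorough, Light): Bailey can switch to Thorough (3 → 6). Not NE.
(Thorough, Normal): Bailey can switch to Light (0 → 3). Not NE.
(Thorough, Thorough): Alex can switch to Normal (-7 → 9). Not NE.
(The remaining 3 profiles each have a profitable deviation by the same check.)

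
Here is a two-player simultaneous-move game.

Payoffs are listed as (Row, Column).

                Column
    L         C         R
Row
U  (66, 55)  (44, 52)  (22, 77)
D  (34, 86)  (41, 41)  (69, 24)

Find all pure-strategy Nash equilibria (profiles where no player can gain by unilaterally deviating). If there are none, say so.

Row against L: payoffs 66, 34 → best response U.
Row against C: payoffs 44, 41 → best response U.
Row against R: payoffs 22, 69 → best response D.
Column against U: payoffs 55, 52, 77 → best response R.
Column against D: payoffs 86, 41, 24 → best response L.
No profile is a mutual best response for all players.

This game has no pure Nash equilibrium.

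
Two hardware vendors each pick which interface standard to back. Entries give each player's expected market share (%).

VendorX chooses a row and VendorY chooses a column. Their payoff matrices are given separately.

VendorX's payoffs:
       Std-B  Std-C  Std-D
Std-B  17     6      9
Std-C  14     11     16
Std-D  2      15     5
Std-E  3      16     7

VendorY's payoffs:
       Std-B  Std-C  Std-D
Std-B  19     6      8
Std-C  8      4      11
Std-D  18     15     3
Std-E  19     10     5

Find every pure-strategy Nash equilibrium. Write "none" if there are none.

VendorX against Std-B: payoffs 17, 14, 2, 3 → best response Std-B.
VendorX against Std-C: payoffs 6, 11, 15, 16 → best response Std-E.
VendorX against Std-D: payoffs 9, 16, 5, 7 → best response Std-C.
VendorY against Std-B: payoffs 19, 6, 8 → best response Std-B.
VendorY against Std-C: payoffs 8, 4, 11 → best response Std-D.
VendorY against Std-D: payoffs 18, 15, 3 → best response Std-B.
VendorY against Std-E: payoffs 19, 10, 5 → best response Std-B.
Mutual best responses: (Std-B, Std-B); (Std-C, Std-D).

Pure-strategy Nash equilibria: (Std-B, Std-B) and (Std-C, Std-D)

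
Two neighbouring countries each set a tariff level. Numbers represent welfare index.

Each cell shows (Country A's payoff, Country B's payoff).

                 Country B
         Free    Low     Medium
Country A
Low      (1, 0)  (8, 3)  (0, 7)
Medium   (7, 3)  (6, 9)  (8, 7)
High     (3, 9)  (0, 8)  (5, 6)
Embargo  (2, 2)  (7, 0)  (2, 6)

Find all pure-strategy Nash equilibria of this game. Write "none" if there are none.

This game has no pure Nash equilibrium.

(Low, Free): Country A can switch to Medium (1 → 7). Not NE.
(Low, Low): Country B can switch to Medium (3 → 7). Not NE.
(Low, Medium): Country A can switch to Medium (0 → 8). Not NE.
(Medium, Free): Country B can switch to Low (3 → 9). Not NE.
(Medium, Low): Country A can switch to Low (6 → 8). Not NE.
(Medium, Medium): Country B can switch to Low (7 → 9). Not NE.
(High, Free): Country A can switch to Medium (3 → 7). Not NE.
(High, Low): Country A can switch to Low (0 → 8). Not NE.
(High, Medium): Country A can switch to Medium (5 → 8). Not NE.
(Embargo, Free): Country A can switch to Medium (2 → 7). Not NE.
(Embargo, Low): Country A can switch to Low (7 → 8). Not NE.
(Embargo, Medium): Country A can switch to Medium (2 → 8). Not NE.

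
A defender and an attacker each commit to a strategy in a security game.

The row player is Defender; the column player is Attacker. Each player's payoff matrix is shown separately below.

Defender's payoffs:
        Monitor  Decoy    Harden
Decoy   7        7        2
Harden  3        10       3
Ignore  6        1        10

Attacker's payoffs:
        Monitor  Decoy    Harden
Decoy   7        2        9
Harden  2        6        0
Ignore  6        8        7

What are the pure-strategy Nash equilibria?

(Decoy, Monitor): Attacker can switch to Harden (7 → 9). Not NE.
(Decoy, Decoy): Defender can switch to Harden (7 → 10). Not NE.
(Decoy, Harden): Defender can switch to Harden (2 → 3). Not NE.
(Harden, Monitor): Defender can switch to Decoy (3 → 7). Not NE.
(Harden, Decoy): Defender gets 10, best alternative 7; Attacker gets 6, best alternative 2. No profitable deviation — NE.
(Harden, Harden): Defender can switch to Ignore (3 → 10). Not NE.
(Ignore, Monitor): Defender can switch to Decoy (6 → 7). Not NE.
(Ignore, Decoy): Defender can switch to Decoy (1 → 7). Not NE.
(Ignore, Harden): Attacker can switch to Decoy (7 → 8). Not NE.

(Harden, Decoy)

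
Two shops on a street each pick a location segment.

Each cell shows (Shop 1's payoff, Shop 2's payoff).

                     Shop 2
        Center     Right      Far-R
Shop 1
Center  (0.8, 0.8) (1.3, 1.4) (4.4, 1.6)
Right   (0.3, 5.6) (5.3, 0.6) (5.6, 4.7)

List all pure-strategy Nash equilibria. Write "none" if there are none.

No pure-strategy Nash equilibrium.

Shop 1 against Center: payoffs 0.8, 0.3 → best response Center.
Shop 1 against Right: payoffs 1.3, 5.3 → best response Right.
Shop 1 against Far-R: payoffs 4.4, 5.6 → best response Right.
Shop 2 against Center: payoffs 0.8, 1.4, 1.6 → best response Far-R.
Shop 2 against Right: payoffs 5.6, 0.6, 4.7 → best response Center.
No profile is a mutual best response for all players.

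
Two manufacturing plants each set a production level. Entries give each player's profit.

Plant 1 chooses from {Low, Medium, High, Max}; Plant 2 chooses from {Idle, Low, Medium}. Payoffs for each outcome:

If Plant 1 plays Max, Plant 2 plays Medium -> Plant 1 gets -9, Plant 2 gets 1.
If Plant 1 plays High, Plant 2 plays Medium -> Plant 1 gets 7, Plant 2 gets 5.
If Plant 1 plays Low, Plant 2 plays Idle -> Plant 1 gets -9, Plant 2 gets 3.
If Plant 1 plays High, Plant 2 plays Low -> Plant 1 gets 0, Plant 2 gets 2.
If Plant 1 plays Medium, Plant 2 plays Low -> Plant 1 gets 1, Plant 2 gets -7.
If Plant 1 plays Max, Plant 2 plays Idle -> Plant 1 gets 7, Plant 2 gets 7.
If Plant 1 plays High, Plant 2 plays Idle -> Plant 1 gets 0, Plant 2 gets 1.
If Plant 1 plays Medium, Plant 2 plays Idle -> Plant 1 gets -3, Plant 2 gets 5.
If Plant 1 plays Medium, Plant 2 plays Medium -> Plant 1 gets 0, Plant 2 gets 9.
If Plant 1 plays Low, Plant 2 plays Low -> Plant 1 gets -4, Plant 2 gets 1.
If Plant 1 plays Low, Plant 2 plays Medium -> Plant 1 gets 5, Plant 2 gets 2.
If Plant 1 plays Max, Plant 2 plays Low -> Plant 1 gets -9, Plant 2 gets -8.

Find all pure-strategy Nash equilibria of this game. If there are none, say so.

Pure-strategy Nash equilibria: (High, Medium), (Max, Idle)

For each strategy profile, look for a profitable unilateral deviation.
(Low, Idle): Plant 1 can switch to Medium (-9 → -3). Not NE.
(Low, Low): Plant 1 can switch to Medium (-4 → 1). Not NE.
(Low, Medium): Plant 1 can switch to High (5 → 7). Not NE.
(Medium, Idle): Plant 1 can switch to High (-3 → 0). Not NE.
(Medium, Low): Plant 2 can switch to Idle (-7 → 5). Not NE.
(Medium, Medium): Plant 1 can switch to Low (0 → 5). Not NE.
(High, Medium): Plant 1 gets 7, best alternative 5; Plant 2 gets 5, best alternative 2. No profitable deviation — NE.
(Max, Idle): Plant 1 gets 7, best alternative 0; Plant 2 gets 7, best alternative 1. No profitable deviation — NE.
(The remaining 4 profiles each have a profitable deviation by the same check.)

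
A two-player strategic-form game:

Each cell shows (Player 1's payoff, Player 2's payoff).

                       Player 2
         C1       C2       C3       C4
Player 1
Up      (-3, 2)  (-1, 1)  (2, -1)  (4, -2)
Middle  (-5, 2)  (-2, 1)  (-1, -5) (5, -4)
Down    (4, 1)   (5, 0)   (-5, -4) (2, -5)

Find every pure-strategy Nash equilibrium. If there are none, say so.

Player 1 against C1: payoffs -3, -5, 4 → best response Down.
Player 1 against C2: payoffs -1, -2, 5 → best response Down.
Player 1 against C3: payoffs 2, -1, -5 → best response Up.
Player 1 against C4: payoffs 4, 5, 2 → best response Middle.
Player 2 against Up: payoffs 2, 1, -1, -2 → best response C1.
Player 2 against Middle: payoffs 2, 1, -5, -4 → best response C1.
Player 2 against Down: payoffs 1, 0, -4, -5 → best response C1.
Mutual best responses: (Down, C1).

(Down, C1)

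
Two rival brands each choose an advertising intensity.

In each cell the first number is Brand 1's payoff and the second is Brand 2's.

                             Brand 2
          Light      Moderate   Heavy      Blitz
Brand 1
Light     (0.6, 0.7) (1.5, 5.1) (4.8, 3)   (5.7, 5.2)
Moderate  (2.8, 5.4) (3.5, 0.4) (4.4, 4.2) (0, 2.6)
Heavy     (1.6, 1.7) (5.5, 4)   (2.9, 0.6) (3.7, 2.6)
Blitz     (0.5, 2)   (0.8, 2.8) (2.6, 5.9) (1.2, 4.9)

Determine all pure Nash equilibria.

Pure-strategy Nash equilibria: (Light, Blitz) and (Moderate, Light) and (Heavy, Moderate)

For each player, find the best response to each opponent profile; mutual best responses are the pure NE.
Brand 1 against Light: payoffs 0.6, 2.8, 1.6, 0.5 → best response Moderate.
Brand 1 against Moderate: payoffs 1.5, 3.5, 5.5, 0.8 → best response Heavy.
Brand 1 against Heavy: payoffs 4.8, 4.4, 2.9, 2.6 → best response Light.
Brand 1 against Blitz: payoffs 5.7, 0, 3.7, 1.2 → best response Light.
Brand 2 against Light: payoffs 0.7, 5.1, 3, 5.2 → best response Blitz.
Brand 2 against Moderate: payoffs 5.4, 0.4, 4.2, 2.6 → best response Light.
Brand 2 against Heavy: payoffs 1.7, 4, 0.6, 2.6 → best response Moderate.
Brand 2 against Blitz: payoffs 2, 2.8, 5.9, 4.9 → best response Heavy.
Mutual best responses: (Light, Blitz); (Moderate, Light); (Heavy, Moderate).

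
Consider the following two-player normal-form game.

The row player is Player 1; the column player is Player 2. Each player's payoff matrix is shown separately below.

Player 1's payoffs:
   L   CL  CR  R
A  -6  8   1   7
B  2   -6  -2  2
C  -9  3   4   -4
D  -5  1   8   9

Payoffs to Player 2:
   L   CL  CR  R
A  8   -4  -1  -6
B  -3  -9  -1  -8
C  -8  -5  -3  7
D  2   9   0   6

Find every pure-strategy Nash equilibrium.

This game has no pure Nash equilibrium.

(A, L): Player 1 can switch to B (-6 → 2). Not NE.
(A, CL): Player 2 can switch to L (-4 → 8). Not NE.
(A, CR): Player 1 can switch to C (1 → 4). Not NE.
(A, R): Player 1 can switch to D (7 → 9). Not NE.
(B, L): Player 2 can switch to CR (-3 → -1). Not NE.
(B, CL): Player 1 can switch to A (-6 → 8). Not NE.
(B, CR): Player 1 can switch to A (-2 → 1). Not NE.
(B, R): Player 1 can switch to A (2 → 7). Not NE.
(The remaining 8 profiles each have a profitable deviation by the same check.)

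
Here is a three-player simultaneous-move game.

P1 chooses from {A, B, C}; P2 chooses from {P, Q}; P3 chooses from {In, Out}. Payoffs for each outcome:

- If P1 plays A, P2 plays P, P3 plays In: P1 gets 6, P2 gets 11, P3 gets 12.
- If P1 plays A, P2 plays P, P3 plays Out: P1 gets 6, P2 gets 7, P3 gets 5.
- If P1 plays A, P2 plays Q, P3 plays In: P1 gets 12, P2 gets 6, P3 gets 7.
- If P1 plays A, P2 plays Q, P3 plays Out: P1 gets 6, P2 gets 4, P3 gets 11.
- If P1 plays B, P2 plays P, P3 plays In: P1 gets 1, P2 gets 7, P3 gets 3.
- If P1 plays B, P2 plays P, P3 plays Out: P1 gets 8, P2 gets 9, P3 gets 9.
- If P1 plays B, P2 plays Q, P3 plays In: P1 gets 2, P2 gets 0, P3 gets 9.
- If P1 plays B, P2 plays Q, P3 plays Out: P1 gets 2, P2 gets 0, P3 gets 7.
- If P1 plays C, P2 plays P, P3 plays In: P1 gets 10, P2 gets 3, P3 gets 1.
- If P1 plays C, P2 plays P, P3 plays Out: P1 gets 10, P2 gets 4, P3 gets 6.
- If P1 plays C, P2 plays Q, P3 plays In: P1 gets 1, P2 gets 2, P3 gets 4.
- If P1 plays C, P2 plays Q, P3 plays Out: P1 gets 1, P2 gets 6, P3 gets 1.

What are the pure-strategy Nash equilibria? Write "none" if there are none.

none

Check each profile: it is a Nash equilibrium iff no player can strictly gain by switching unilaterally.
(A, P, In): P1 can switch to C (6 → 10). Not NE.
(A, P, Out): P1 can switch to B (6 → 8). Not NE.
(A, Q, In): P2 can switch to P (6 → 11). Not NE.
(A, Q, Out): P2 can switch to P (4 → 7). Not NE.
(B, P, In): P1 can switch to A (1 → 6). Not NE.
(B, P, Out): P1 can switch to C (8 → 10). Not NE.
(B, Q, In): P1 can switch to A (2 → 12). Not NE.
(B, Q, Out): P1 can switch to A (2 → 6). Not NE.
(C, P, In): P3 can switch to Out (1 → 6). Not NE.
(C, P, Out): P2 can switch to Q (4 → 6). Not NE.
(The remaining 2 profiles each have a profitable deviation by the same check.)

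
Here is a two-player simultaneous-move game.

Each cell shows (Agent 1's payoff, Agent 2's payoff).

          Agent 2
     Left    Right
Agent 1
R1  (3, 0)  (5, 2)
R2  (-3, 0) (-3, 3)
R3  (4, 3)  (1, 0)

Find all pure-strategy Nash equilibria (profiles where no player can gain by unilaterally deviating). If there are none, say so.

(R1, Right) and (R3, Left)

For each strategy profile, look for a profitable unilateral deviation.
(R1, Left): Agent 1 can switch to R3 (3 → 4). Not NE.
(R1, Right): Agent 1 gets 5, best alternative 1; Agent 2 gets 2, best alternative 0. No profitable deviation — NE.
(R2, Left): Agent 1 can switch to R1 (-3 → 3). Not NE.
(R2, Right): Agent 1 can switch to R1 (-3 → 5). Not NE.
(R3, Left): Agent 1 gets 4, best alternative 3; Agent 2 gets 3, best alternative 0. No profitable deviation — NE.
(R3, Right): Agent 1 can switch to R1 (1 → 5). Not NE.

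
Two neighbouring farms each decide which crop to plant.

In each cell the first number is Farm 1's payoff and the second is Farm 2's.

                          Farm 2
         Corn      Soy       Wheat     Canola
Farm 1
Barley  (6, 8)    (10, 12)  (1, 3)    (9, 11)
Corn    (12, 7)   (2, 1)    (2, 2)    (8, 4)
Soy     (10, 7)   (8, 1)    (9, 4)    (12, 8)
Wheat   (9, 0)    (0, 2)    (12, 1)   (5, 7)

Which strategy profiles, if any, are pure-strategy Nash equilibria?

The pure Nash equilibria are (Barley, Soy); (Corn, Corn); (Soy, Canola).

(Barley, Corn): Farm 1 can switch to Corn (6 → 12). Not NE.
(Barley, Soy): Farm 1 gets 10, best alternative 8; Farm 2 gets 12, best alternative 11. No profitable deviation — NE.
(Barley, Wheat): Farm 1 can switch to Corn (1 → 2). Not NE.
(Barley, Canola): Farm 1 can switch to Soy (9 → 12). Not NE.
(Corn, Corn): Farm 1 gets 12, best alternative 10; Farm 2 gets 7, best alternative 4. No profitable deviation — NE.
(Corn, Soy): Farm 1 can switch to Barley (2 → 10). Not NE.
(Corn, Wheat): Farm 1 can switch to Soy (2 → 9). Not NE.
(Corn, Canola): Farm 1 can switch to Barley (8 → 9). Not NE.
(Soy, Corn): Farm 1 can switch to Corn (10 → 12). Not NE.
(Soy, Soy): Farm 1 can switch to Barley (8 → 10). Not NE.
(Soy, Wheat): Farm 1 can switch to Wheat (9 → 12). Not NE.
(Soy, Canola): Farm 1 gets 12, best alternative 9; Farm 2 gets 8, best alternative 7. No profitable deviation — NE.
(Wheat, Corn): Farm 1 can switch to Corn (9 → 12). Not NE.
(The remaining 3 profiles each have a profitable deviation by the same check.)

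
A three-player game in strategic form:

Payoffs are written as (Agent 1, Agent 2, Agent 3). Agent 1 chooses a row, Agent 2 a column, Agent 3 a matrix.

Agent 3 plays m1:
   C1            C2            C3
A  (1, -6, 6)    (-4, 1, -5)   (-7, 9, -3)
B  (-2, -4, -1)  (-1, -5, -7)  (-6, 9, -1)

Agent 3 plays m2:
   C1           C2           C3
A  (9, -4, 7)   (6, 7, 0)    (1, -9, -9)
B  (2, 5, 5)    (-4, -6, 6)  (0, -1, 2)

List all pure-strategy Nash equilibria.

(A, C1, m1): Agent 2 can switch to C2 (-6 → 1). Not NE.
(A, C1, m2): Agent 2 can switch to C2 (-4 → 7). Not NE.
(A, C2, m1): Agent 1 can switch to B (-4 → -1). Not NE.
(A, C2, m2): Agent 1 gets 6, best alternative -4; Agent 2 gets 7, best alternative -4; Agent 3 gets 0, best alternative -5. No profitable deviation — NE.
(A, C3, m1): Agent 1 can switch to B (-7 → -6). Not NE.
(A, C3, m2): Agent 2 can switch to C1 (-9 → -4). Not NE.
(B, C1, m1): Agent 1 can switch to A (-2 → 1). Not NE.
(B, C1, m2): Agent 1 can switch to A (2 → 9). Not NE.
(B, C2, m1): Agent 2 can switch to C1 (-5 → -4). Not NE.
(The remaining 3 profiles each have a profitable deviation by the same check.)

(A, C2, m2)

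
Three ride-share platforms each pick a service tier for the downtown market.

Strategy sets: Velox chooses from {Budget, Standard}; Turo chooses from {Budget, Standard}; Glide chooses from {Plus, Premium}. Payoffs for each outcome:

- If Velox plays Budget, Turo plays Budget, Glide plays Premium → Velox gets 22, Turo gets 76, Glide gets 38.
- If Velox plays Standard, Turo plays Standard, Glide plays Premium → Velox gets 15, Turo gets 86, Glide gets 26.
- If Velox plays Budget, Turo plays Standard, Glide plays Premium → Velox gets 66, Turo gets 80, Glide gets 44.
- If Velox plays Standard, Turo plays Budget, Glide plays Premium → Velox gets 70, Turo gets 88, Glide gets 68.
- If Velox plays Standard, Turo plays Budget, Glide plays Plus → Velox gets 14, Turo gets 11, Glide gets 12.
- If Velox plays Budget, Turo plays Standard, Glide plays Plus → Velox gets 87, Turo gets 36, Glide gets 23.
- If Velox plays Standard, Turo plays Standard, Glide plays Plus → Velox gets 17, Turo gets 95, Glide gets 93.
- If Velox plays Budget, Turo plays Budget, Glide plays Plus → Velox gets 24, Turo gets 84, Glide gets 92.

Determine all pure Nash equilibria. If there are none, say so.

Pure-strategy Nash equilibria: (Budget, Budget, Plus), (Budget, Standard, Premium), (Standard, Budget, Premium)

For each player, find the best response to each opponent profile; mutual best responses are the pure NE.
Velox against (Budget, Plus): payoffs 24, 14 → best response Budget.
Velox against (Budget, Premium): payoffs 22, 70 → best response Standard.
Velox against (Standard, Plus): payoffs 87, 17 → best response Budget.
Velox against (Standard, Premium): payoffs 66, 15 → best response Budget.
Turo against (Budget, Plus): payoffs 84, 36 → best response Budget.
Turo against (Budget, Premium): payoffs 76, 80 → best response Standard.
Turo against (Standard, Plus): payoffs 11, 95 → best response Standard.
Turo against (Standard, Premium): payoffs 88, 86 → best response Budget.
Glide against (Budget, Budget): payoffs 92, 38 → best response Plus.
Glide against (Budget, Standard): payoffs 23, 44 → best response Premium.
Glide against (Standard, Budget): payoffs 12, 68 → best response Premium.
Glide against (Standard, Standard): payoffs 93, 26 → best response Plus.
Mutual best responses: (Budget, Budget, Plus); (Budget, Standard, Premium); (Standard, Budget, Premium).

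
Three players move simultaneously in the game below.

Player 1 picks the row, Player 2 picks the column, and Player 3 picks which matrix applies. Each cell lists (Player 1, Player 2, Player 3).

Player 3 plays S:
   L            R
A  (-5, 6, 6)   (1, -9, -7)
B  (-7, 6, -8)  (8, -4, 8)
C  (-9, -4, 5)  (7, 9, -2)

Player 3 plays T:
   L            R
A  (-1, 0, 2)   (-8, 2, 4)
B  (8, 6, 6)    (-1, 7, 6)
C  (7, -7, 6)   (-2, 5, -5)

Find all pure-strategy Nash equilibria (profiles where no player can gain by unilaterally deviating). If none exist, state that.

(A, L, S): Player 1 gets -5, best alternative -7; Player 2 gets 6, best alternative -9; Player 3 gets 6, best alternative 2. No profitable deviation — NE.
(A, L, T): Player 1 can switch to B (-1 → 8). Not NE.
(A, R, S): Player 1 can switch to B (1 → 8). Not NE.
(A, R, T): Player 1 can switch to B (-8 → -1). Not NE.
(B, L, S): Player 1 can switch to A (-7 → -5). Not NE.
(B, L, T): Player 2 can switch to R (6 → 7). Not NE.
(B, R, S): Player 2 can switch to L (-4 → 6). Not NE.
(B, R, T): Player 3 can switch to S (6 → 8). Not NE.
(C, L, S): Player 1 can switch to A (-9 → -5). Not NE.
(C, L, T): Player 1 can switch to B (7 → 8). Not NE.
(C, R, S): Player 1 can switch to B (7 → 8). Not NE.
(C, R, T): Player 1 can switch to B (-2 → -1). Not NE.

(A, L, S)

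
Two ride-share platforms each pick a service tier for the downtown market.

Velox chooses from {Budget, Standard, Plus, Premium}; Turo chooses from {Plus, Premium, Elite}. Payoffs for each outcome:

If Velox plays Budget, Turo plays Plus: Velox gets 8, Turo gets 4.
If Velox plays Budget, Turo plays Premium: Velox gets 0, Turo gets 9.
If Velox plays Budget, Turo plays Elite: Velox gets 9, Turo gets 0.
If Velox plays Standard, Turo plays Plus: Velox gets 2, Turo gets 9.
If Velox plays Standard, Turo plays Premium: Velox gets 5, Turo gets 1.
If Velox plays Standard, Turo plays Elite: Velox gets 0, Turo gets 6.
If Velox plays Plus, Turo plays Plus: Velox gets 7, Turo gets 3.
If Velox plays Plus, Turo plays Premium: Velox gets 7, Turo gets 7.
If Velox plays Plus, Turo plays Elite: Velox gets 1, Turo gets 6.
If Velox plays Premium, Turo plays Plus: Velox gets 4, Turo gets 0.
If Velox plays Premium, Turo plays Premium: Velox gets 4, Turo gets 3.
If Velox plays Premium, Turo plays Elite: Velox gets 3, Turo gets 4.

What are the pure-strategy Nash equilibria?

(Plus, Premium)

For each player, find the best response to each opponent profile; mutual best responses are the pure NE.
Velox against Plus: payoffs 8, 2, 7, 4 → best response Budget.
Velox against Premium: payoffs 0, 5, 7, 4 → best response Plus.
Velox against Elite: payoffs 9, 0, 1, 3 → best response Budget.
Turo against Budget: payoffs 4, 9, 0 → best response Premium.
Turo against Standard: payoffs 9, 1, 6 → best response Plus.
Turo against Plus: payoffs 3, 7, 6 → best response Premium.
Turo against Premium: payoffs 0, 3, 4 → best response Elite.
Mutual best responses: (Plus, Premium).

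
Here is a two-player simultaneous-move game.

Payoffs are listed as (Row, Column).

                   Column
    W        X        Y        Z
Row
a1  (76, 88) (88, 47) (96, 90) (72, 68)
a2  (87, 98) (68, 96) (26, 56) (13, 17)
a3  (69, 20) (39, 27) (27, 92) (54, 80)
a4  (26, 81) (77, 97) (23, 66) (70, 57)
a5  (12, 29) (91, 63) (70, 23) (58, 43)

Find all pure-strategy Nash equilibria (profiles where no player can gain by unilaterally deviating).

For each player, find the best response to each opponent profile; mutual best responses are the pure NE.
Row against W: payoffs 76, 87, 69, 26, 12 → best response a2.
Row against X: payoffs 88, 68, 39, 77, 91 → best response a5.
Row against Y: payoffs 96, 26, 27, 23, 70 → best response a1.
Row against Z: payoffs 72, 13, 54, 70, 58 → best response a1.
Column against a1: payoffs 88, 47, 90, 68 → best response Y.
Column against a2: payoffs 98, 96, 56, 17 → best response W.
Column against a3: payoffs 20, 27, 92, 80 → best response Y.
Column against a4: payoffs 81, 97, 66, 57 → best response X.
Column against a5: payoffs 29, 63, 23, 43 → best response X.
Mutual best responses: (a1, Y); (a2, W); (a5, X).

(a1, Y), (a2, W), (a5, X)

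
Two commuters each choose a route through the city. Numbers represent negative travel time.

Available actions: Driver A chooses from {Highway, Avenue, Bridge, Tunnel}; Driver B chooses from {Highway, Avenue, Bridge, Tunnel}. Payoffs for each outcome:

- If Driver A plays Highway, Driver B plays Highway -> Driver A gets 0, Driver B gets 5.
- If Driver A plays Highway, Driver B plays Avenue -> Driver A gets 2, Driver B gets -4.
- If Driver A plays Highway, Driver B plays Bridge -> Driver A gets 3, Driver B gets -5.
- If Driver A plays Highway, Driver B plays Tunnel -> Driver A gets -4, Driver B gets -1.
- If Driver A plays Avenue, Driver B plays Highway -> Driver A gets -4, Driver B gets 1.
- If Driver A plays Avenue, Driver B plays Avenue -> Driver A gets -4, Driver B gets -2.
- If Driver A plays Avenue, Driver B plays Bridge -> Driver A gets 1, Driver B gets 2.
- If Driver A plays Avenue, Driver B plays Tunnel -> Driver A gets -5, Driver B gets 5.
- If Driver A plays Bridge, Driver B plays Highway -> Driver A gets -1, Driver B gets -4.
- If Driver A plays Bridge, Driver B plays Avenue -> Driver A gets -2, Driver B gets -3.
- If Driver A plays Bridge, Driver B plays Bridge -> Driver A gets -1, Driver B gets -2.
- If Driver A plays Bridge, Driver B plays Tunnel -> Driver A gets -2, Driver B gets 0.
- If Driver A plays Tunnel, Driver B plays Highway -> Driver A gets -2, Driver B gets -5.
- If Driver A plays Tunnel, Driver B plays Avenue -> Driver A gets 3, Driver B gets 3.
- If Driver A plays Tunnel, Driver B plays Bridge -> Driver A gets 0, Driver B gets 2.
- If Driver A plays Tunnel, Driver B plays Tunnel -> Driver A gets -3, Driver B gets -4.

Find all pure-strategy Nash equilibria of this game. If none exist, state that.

For each strategy profile, look for a profitable unilateral deviation.
(Highway, Highway): Driver A gets 0, best alternative -1; Driver B gets 5, best alternative -1. No profitable deviation — NE.
(Highway, Avenue): Driver A can switch to Tunnel (2 → 3). Not NE.
(Highway, Bridge): Driver B can switch to Highway (-5 → 5). Not NE.
(Highway, Tunnel): Driver A can switch to Bridge (-4 → -2). Not NE.
(Avenue, Highway): Driver A can switch to Highway (-4 → 0). Not NE.
(Avenue, Avenue): Driver A can switch to Highway (-4 → 2). Not NE.
(Avenue, Bridge): Driver A can switch to Highway (1 → 3). Not NE.
(Avenue, Tunnel): Driver A can switch to Highway (-5 → -4). Not NE.
(Bridge, Highway): Driver A can switch to Highway (-1 → 0). Not NE.
(Bridge, Avenue): Driver A can switch to Highway (-2 → 2). Not NE.
(Bridge, Bridge): Driver A can switch to Highway (-1 → 3). Not NE.
(Bridge, Tunnel): Driver A gets -2, best alternative -3; Driver B gets 0, best alternative -2. No profitable deviation — NE.
(Tunnel, Highway): Driver A can switch to Highway (-2 → 0). Not NE.
(Tunnel, Avenue): Driver A gets 3, best alternative 2; Driver B gets 3, best alternative 2. No profitable deviation — NE.
(Tunnel, Bridge): Driver A can switch to Highway (0 → 3). Not NE.
(The remaining 1 profile has a profitable deviation by the same check.)

(Highway, Highway), (Bridge, Tunnel), (Tunnel, Avenue)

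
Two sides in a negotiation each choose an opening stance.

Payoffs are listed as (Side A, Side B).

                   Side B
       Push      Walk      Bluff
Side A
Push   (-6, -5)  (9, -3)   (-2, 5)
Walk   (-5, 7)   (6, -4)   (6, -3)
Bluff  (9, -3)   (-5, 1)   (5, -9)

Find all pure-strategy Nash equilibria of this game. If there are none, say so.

(Push, Push): Side A can switch to Walk (-6 → -5). Not NE.
(Push, Walk): Side B can switch to Bluff (-3 → 5). Not NE.
(Push, Bluff): Side A can switch to Walk (-2 → 6). Not NE.
(Walk, Push): Side A can switch to Bluff (-5 → 9). Not NE.
(Walk, Walk): Side A can switch to Push (6 → 9). Not NE.
(Walk, Bluff): Side B can switch to Push (-3 → 7). Not NE.
(The remaining 3 profiles each have a profitable deviation by the same check.)

No pure-strategy Nash equilibrium.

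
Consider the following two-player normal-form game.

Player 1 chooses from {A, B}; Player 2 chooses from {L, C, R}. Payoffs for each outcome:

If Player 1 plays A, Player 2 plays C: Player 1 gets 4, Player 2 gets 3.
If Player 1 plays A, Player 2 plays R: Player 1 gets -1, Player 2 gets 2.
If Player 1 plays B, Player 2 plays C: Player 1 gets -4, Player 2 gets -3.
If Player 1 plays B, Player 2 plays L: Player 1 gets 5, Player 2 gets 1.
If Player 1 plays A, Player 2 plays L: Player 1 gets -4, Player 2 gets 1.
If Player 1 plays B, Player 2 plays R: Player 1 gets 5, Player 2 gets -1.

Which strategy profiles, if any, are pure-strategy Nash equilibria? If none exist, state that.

Check each profile: it is a Nash equilibrium iff no player can strictly gain by switching unilaterally.
(A, L): Player 1 can switch to B (-4 → 5). Not NE.
(A, C): Player 1 gets 4, best alternative -4; Player 2 gets 3, best alternative 2. No profitable deviation — NE.
(A, R): Player 1 can switch to B (-1 → 5). Not NE.
(B, L): Player 1 gets 5, best alternative -4; Player 2 gets 1, best alternative -1. No profitable deviation — NE.
(B, C): Player 1 can switch to A (-4 → 4). Not NE.
(B, R): Player 2 can switch to L (-1 → 1). Not NE.

The pure Nash equilibria are (A, C), (B, L).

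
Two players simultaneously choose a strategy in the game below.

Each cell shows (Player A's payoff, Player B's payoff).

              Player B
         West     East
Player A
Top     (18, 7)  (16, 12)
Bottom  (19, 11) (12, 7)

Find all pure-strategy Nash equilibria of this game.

For each player, find the best response to each opponent profile; mutual best responses are the pure NE.
Player A against West: payoffs 18, 19 → best response Bottom.
Player A against East: payoffs 16, 12 → best response Top.
Player B against Top: payoffs 7, 12 → best response East.
Player B against Bottom: payoffs 11, 7 → best response West.
Mutual best responses: (Top, East); (Bottom, West).

Pure-strategy Nash equilibria: (Top, East) and (Bottom, West)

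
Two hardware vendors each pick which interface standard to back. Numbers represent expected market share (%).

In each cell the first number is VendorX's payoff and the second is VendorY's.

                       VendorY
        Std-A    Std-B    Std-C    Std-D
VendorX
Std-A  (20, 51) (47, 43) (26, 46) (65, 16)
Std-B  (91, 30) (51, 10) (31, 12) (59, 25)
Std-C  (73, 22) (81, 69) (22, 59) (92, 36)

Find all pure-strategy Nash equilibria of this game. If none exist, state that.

The pure Nash equilibria are (Std-B, Std-A), (Std-C, Std-B).

VendorX against Std-A: payoffs 20, 91, 73 → best response Std-B.
VendorX against Std-B: payoffs 47, 51, 81 → best response Std-C.
VendorX against Std-C: payoffs 26, 31, 22 → best response Std-B.
VendorX against Std-D: payoffs 65, 59, 92 → best response Std-C.
VendorY against Std-A: payoffs 51, 43, 46, 16 → best response Std-A.
VendorY against Std-B: payoffs 30, 10, 12, 25 → best response Std-A.
VendorY against Std-C: payoffs 22, 69, 59, 36 → best response Std-B.
Mutual best responses: (Std-B, Std-A); (Std-C, Std-B).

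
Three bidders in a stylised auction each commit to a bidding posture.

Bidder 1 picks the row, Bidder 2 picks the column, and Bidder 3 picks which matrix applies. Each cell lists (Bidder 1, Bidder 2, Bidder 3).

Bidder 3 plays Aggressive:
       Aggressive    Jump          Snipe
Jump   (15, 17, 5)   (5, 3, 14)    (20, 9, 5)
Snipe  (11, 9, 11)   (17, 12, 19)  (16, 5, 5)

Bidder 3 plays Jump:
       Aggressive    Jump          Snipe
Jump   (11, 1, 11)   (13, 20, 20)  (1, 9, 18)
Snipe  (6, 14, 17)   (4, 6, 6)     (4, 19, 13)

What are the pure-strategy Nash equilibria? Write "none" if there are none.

The pure Nash equilibria are (Jump, Jump, Jump); (Snipe, Jump, Aggressive); (Snipe, Snipe, Jump).

Check each profile: it is a Nash equilibrium iff no player can strictly gain by switching unilaterally.
(Jump, Aggressive, Aggressive): Bidder 3 can switch to Jump (5 → 11). Not NE.
(Jump, Aggressive, Jump): Bidder 2 can switch to Jump (1 → 20). Not NE.
(Jump, Jump, Aggressive): Bidder 1 can switch to Snipe (5 → 17). Not NE.
(Jump, Jump, Jump): Bidder 1 gets 13, best alternative 4; Bidder 2 gets 20, best alternative 9; Bidder 3 gets 20, best alternative 14. No profitable deviation — NE.
(Jump, Snipe, Aggressive): Bidder 2 can switch to Aggressive (9 → 17). Not NE.
(Jump, Snipe, Jump): Bidder 1 can switch to Snipe (1 → 4). Not NE.
(Snipe, Aggressive, Aggressive): Bidder 1 can switch to Jump (11 → 15). Not NE.
(Snipe, Aggressive, Jump): Bidder 1 can switch to Jump (6 → 11). Not NE.
(Snipe, Jump, Aggressive): Bidder 1 gets 17, best alternative 5; Bidder 2 gets 12, best alternative 9; Bidder 3 gets 19, best alternative 6. No profitable deviation — NE.
(Snipe, Jump, Jump): Bidder 1 can switch to Jump (4 → 13). Not NE.
(Snipe, Snipe, Aggressive): Bidder 1 can switch to Jump (16 → 20). Not NE.
(Snipe, Snipe, Jump): Bidder 1 gets 4, best alternative 1; Bidder 2 gets 19, best alternative 14; Bidder 3 gets 13, best alternative 5. No profitable deviation — NE.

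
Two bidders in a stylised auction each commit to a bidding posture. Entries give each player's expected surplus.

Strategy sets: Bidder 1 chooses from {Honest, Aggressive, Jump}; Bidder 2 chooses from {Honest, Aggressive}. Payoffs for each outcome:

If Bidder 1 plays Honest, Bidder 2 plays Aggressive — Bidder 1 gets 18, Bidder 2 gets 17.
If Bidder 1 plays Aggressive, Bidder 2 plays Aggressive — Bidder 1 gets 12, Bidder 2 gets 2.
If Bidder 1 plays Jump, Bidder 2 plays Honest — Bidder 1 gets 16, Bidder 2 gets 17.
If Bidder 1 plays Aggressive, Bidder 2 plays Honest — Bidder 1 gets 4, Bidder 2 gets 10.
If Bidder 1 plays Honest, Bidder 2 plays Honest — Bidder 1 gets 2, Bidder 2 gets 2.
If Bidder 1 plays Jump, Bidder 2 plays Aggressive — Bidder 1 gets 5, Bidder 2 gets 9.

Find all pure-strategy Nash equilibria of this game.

The pure Nash equilibria are (Honest, Aggressive), (Jump, Honest).

Bidder 1 against Honest: payoffs 2, 4, 16 → best response Jump.
Bidder 1 against Aggressive: payoffs 18, 12, 5 → best response Honest.
Bidder 2 against Honest: payoffs 2, 17 → best response Aggressive.
Bidder 2 against Aggressive: payoffs 10, 2 → best response Honest.
Bidder 2 against Jump: payoffs 17, 9 → best response Honest.
Mutual best responses: (Honest, Aggressive); (Jump, Honest).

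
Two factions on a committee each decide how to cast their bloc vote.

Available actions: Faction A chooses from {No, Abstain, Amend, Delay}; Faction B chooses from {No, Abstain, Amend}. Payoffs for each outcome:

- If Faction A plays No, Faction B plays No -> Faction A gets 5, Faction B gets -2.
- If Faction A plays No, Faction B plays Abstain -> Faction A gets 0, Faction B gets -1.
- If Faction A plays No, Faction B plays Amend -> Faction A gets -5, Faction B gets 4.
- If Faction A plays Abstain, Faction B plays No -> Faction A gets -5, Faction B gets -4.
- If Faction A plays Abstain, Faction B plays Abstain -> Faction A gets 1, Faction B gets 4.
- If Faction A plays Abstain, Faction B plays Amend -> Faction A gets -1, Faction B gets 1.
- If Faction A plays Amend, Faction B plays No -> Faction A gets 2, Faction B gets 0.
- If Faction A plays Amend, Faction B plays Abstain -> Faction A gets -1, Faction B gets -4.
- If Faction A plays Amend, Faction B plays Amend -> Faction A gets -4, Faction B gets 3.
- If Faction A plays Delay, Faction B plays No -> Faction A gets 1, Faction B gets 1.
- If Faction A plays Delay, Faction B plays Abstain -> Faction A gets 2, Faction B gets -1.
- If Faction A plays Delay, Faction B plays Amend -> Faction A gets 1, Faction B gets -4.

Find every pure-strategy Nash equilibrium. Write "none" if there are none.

(No, No): Faction B can switch to Abstain (-2 → -1). Not NE.
(No, Abstain): Faction A can switch to Abstain (0 → 1). Not NE.
(No, Amend): Faction A can switch to Abstain (-5 → -1). Not NE.
(Abstain, No): Faction A can switch to No (-5 → 5). Not NE.
(Abstain, Abstain): Faction A can switch to Delay (1 → 2). Not NE.
(Abstain, Amend): Faction A can switch to Delay (-1 → 1). Not NE.
(Amend, No): Faction A can switch to No (2 → 5). Not NE.
(Amend, Abstain): Faction A can switch to No (-1 → 0). Not NE.
(Amend, Amend): Faction A can switch to Abstain (-4 → -1). Not NE.
(Delay, No): Faction A can switch to No (1 → 5). Not NE.
(Delay, Abstain): Faction B can switch to No (-1 → 1). Not NE.
(Delay, Amend): Faction B can switch to No (-4 → 1). Not NE.

There is no pure-strategy Nash equilibrium.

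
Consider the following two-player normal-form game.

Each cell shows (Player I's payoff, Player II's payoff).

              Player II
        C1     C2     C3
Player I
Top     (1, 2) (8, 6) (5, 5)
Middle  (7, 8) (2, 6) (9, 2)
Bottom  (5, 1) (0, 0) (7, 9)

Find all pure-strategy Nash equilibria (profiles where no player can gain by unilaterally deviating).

The pure Nash equilibria are (Top, C2) and (Middle, C1).

Check each profile: it is a Nash equilibrium iff no player can strictly gain by switching unilaterally.
(Top, C1): Player I can switch to Middle (1 → 7). Not NE.
(Top, C2): Player I gets 8, best alternative 2; Player II gets 6, best alternative 5. No profitable deviation — NE.
(Top, C3): Player I can switch to Middle (5 → 9). Not NE.
(Middle, C1): Player I gets 7, best alternative 5; Player II gets 8, best alternative 6. No profitable deviation — NE.
(Middle, C2): Player I can switch to Top (2 → 8). Not NE.
(Middle, C3): Player II can switch to C1 (2 → 8). Not NE.
(Bottom, C1): Player I can switch to Middle (5 → 7). Not NE.
(Bottom, C2): Player I can switch to Top (0 → 8). Not NE.
(Bottom, C3): Player I can switch to Middle (7 → 9). Not NE.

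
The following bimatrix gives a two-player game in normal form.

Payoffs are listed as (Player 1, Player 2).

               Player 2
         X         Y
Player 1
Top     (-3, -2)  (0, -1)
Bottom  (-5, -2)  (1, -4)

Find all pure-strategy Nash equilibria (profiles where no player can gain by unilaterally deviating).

none

Player 1 against X: payoffs -3, -5 → best response Top.
Player 1 against Y: payoffs 0, 1 → best response Bottom.
Player 2 against Top: payoffs -2, -1 → best response Y.
Player 2 against Bottom: payoffs -2, -4 → best response X.
No profile is a mutual best response for all players.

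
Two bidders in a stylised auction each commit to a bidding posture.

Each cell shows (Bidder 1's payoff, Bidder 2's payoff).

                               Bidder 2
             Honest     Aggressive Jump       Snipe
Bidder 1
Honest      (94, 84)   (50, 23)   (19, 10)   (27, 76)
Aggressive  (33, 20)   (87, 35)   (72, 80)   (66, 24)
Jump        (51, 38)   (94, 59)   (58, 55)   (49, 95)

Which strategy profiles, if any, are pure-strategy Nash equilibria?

Mark each player's best response to every combination of opponents' strategies; a profile where every player is best-responding is a pure Nash equilibrium.
Bidder 1 against Honest: payoffs 94, 33, 51 → best response Honest.
Bidder 1 against Aggressive: payoffs 50, 87, 94 → best response Jump.
Bidder 1 against Jump: payoffs 19, 72, 58 → best response Aggressive.
Bidder 1 against Snipe: payoffs 27, 66, 49 → best response Aggressive.
Bidder 2 against Honest: payoffs 84, 23, 10, 76 → best response Honest.
Bidder 2 against Aggressive: payoffs 20, 35, 80, 24 → best response Jump.
Bidder 2 against Jump: payoffs 38, 59, 55, 95 → best response Snipe.
Mutual best responses: (Honest, Honest); (Aggressive, Jump).

(Honest, Honest), (Aggressive, Jump)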